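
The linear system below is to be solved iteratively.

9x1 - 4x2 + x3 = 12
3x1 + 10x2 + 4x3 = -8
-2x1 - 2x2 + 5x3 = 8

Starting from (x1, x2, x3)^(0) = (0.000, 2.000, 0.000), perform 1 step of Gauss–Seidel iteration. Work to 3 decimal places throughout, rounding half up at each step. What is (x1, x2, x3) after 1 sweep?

Iteration 1:
  x1 = (12 - (-4)·2.000 - (1)·0.000) / (9) = 2.222
  x2 = (-8 - (3)·2.222 - (4)·0.000) / (10) = -1.467
  x3 = (8 - (-2)·2.222 - (-2)·-1.467) / (5) = 1.902

(2.222, -1.467, 1.902)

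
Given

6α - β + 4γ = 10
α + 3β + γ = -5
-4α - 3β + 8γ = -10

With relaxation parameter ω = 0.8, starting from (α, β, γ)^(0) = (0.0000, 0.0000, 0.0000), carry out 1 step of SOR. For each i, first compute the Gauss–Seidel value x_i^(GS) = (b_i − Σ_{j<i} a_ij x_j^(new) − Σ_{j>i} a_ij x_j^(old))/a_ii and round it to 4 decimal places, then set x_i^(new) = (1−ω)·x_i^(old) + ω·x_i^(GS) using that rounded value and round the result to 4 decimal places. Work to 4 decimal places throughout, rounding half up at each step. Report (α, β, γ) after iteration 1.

(1.3334, -1.6889, -0.9733)

Iteration 1:
  α: GS value = (10 - (-1)·0.0000 - (4)·0.0000) / (6) = 1.6667;  α ← (1−ω)·0.0000 + ω·1.6667 = 1.3334
  β: GS value = (-5 - (1)·1.3334 - (1)·0.0000) / (3) = -2.1111;  β ← (1−ω)·0.0000 + ω·-2.1111 = -1.6889
  γ: GS value = (-10 - (-4)·1.3334 - (-3)·-1.6889) / (8) = -1.2166;  γ ← (1−ω)·0.0000 + ω·-1.2166 = -0.9733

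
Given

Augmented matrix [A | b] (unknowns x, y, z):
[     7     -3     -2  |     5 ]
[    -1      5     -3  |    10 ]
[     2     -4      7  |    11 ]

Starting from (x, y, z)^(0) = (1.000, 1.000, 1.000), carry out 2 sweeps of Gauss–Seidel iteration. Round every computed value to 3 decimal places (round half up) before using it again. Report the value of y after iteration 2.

4.238

Iteration 1:
  x = (5 - (-3)·1.000 - (-2)·1.000) / (7) = 1.429
  y = (10 - (-1)·1.429 - (-3)·1.000) / (5) = 2.886
  z = (11 - (2)·1.429 - (-4)·2.886) / (7) = 2.812
Iteration 2:
  x = (5 - (-3)·2.886 - (-2)·2.812) / (7) = 2.755
  y = (10 - (-1)·2.755 - (-3)·2.812) / (5) = 4.238
  z = (11 - (2)·2.755 - (-4)·4.238) / (7) = 3.206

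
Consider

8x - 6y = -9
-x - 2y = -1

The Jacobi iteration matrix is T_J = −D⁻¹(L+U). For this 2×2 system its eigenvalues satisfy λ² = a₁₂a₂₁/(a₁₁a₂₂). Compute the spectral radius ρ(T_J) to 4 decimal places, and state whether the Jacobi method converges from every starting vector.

0.6124

a₁₂a₂₁/(a₁₁a₂₂) = (-6)·(-1) / ((8)·(-2)) = -0.375000
ρ = √|-0.375000| = √0.375000 = 0.6124
ρ < 1, so Jacobi converges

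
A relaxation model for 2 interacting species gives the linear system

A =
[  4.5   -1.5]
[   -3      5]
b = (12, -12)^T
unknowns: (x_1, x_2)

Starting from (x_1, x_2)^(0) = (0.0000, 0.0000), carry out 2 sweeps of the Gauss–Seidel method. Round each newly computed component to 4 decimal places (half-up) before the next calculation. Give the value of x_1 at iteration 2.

2.4000

Iteration 1:
  x_1 = (12 - (-1.5)·0.0000) / (4.5) = 2.6667
  x_2 = (-12 - (-3)·2.6667) / (5) = -0.8000
Iteration 2:
  x_1 = (12 - (-1.5)·-0.8000) / (4.5) = 2.4000
  x_2 = (-12 - (-3)·2.4000) / (5) = -0.9600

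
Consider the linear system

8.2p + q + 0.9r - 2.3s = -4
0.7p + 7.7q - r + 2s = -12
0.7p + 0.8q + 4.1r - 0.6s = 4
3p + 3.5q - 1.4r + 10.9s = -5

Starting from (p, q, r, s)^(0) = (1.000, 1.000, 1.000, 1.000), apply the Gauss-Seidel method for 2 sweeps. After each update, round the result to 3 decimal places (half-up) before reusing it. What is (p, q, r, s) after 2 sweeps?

(-0.345, -1.430, 1.370, 0.271)

Iteration 1:
  p = (-4 - (1)·1.000 - (0.9)·1.000 - (-2.3)·1.000) / (8.2) = -0.439
  q = (-12 - (0.7)·-0.439 - (-1)·1.000 - (2)·1.000) / (7.7) = -1.648
  r = (4 - (0.7)·-0.439 - (0.8)·-1.648 - (-0.6)·1.000) / (4.1) = 1.518
  s = (-5 - (3)·-0.439 - (3.5)·-1.648 - (-1.4)·1.518) / (10.9) = 0.386
Iteration 2:
  p = (-4 - (1)·-1.648 - (0.9)·1.518 - (-2.3)·0.386) / (8.2) = -0.345
  q = (-12 - (0.7)·-0.345 - (-1)·1.518 - (2)·0.386) / (7.7) = -1.430
  r = (4 - (0.7)·-0.345 - (0.8)·-1.430 - (-0.6)·0.386) / (4.1) = 1.370
  s = (-5 - (3)·-0.345 - (3.5)·-1.430 - (-1.4)·1.370) / (10.9) = 0.271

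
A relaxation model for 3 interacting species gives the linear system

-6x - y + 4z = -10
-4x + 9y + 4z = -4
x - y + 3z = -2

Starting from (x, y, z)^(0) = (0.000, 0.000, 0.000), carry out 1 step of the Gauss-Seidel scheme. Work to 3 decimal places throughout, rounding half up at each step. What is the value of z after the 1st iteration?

Iteration 1:
  x = (-10 - (-1)·0.000 - (4)·0.000) / (-6) = 1.667
  y = (-4 - (-4)·1.667 - (4)·0.000) / (9) = 0.296
  z = (-2 - (1)·1.667 - (-1)·0.296) / (3) = -1.124

-1.124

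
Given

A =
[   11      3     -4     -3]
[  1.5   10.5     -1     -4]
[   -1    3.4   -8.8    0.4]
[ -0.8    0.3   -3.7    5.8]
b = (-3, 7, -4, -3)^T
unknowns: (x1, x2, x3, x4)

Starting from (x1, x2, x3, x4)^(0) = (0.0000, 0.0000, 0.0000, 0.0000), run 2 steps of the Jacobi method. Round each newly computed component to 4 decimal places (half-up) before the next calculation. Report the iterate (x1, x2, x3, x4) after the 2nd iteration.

Iteration 1:
  x1 = (-3 - (3)·0.0000 - (-4)·0.0000 - (-3)·0.0000) / (11) = -0.2727
  x2 = (7 - (1.5)·0.0000 - (-1)·0.0000 - (-4)·0.0000) / (10.5) = 0.6667
  x3 = (-4 - (-1)·0.0000 - (3.4)·0.0000 - (0.4)·0.0000) / (-8.8) = 0.4545
  x4 = (-3 - (-0.8)·0.0000 - (0.3)·0.0000 - (-3.7)·0.0000) / (5.8) = -0.5172
Iteration 2:
  x1 = (-3 - (3)·0.6667 - (-4)·0.4545 - (-3)·-0.5172) / (11) = -0.4303
  x2 = (7 - (1.5)·-0.2727 - (-1)·0.4545 - (-4)·-0.5172) / (10.5) = 0.5519
  x3 = (-4 - (-1)·-0.2727 - (3.4)·0.6667 - (0.4)·-0.5172) / (-8.8) = 0.7196
  x4 = (-3 - (-0.8)·-0.2727 - (0.3)·0.6667 - (-3.7)·0.4545) / (5.8) = -0.2994

(-0.4303, 0.5519, 0.7196, -0.2994)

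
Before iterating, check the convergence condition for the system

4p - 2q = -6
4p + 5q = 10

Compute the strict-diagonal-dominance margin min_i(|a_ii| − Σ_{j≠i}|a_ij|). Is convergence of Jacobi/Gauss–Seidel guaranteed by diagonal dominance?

1

row 1: |4| − (2) = 2
row 2: |5| − (4) = 1
minimum over rows = 1 → strictly diagonally dominant (convergence guaranteed)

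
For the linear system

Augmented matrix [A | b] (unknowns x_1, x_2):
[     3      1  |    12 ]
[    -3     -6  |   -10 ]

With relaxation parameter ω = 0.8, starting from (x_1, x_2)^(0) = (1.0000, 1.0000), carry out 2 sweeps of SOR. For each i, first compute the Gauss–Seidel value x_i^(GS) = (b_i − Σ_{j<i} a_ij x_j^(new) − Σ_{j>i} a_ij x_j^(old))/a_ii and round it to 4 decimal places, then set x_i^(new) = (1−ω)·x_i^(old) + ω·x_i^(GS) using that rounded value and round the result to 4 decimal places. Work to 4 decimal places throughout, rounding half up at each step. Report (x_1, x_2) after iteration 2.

Iteration 1:
  x_1: GS value = (12 - (1)·1.0000) / (3) = 3.6667;  x_1 ← (1−ω)·1.0000 + ω·3.6667 = 3.1334
  x_2: GS value = (-10 - (-3)·3.1334) / (-6) = 0.1000;  x_2 ← (1−ω)·1.0000 + ω·0.1000 = 0.2800
Iteration 2:
  x_1: GS value = (12 - (1)·0.2800) / (3) = 3.9067;  x_1 ← (1−ω)·3.1334 + ω·3.9067 = 3.7520
  x_2: GS value = (-10 - (-3)·3.7520) / (-6) = -0.2093;  x_2 ← (1−ω)·0.2800 + ω·-0.2093 = -0.1114

(3.7520, -0.1114)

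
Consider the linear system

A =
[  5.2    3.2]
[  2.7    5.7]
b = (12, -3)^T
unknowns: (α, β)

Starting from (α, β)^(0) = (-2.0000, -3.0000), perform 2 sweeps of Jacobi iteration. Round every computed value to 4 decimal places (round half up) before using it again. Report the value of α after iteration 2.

Iteration 1:
  α = (12 - (3.2)·-3.0000) / (5.2) = 4.1538
  β = (-3 - (2.7)·-2.0000) / (5.7) = 0.4211
Iteration 2:
  α = (12 - (3.2)·0.4211) / (5.2) = 2.0486
  β = (-3 - (2.7)·4.1538) / (5.7) = -2.4939

2.0486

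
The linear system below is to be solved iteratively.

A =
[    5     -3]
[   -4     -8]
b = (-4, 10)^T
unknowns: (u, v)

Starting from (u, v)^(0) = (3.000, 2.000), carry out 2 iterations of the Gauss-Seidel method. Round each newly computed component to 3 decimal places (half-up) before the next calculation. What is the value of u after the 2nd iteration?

Iteration 1:
  u = (-4 - (-3)·2.000) / (5) = 0.400
  v = (10 - (-4)·0.400) / (-8) = -1.450
Iteration 2:
  u = (-4 - (-3)·-1.450) / (5) = -1.670
  v = (10 - (-4)·-1.670) / (-8) = -0.415

-1.670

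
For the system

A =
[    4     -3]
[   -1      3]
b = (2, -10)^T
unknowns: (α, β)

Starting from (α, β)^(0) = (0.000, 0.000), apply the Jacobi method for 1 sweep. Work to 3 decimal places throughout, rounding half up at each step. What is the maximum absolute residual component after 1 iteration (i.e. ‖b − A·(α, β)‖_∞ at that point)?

Iteration 1:
  α = (2 - (-3)·0.000) / (4) = 0.500
  β = (-10 - (-1)·0.000) / (3) = -3.333
Residual b − A·x = (-9.999, 0.499); ∞-norm = 9.999

9.999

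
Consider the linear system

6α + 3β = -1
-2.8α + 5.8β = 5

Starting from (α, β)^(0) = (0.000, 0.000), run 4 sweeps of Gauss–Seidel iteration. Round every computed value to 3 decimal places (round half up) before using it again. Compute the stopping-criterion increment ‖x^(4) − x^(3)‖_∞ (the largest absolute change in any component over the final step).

0.023

Iteration 1:
  α = (-1 - (3)·0.000) / (6) = -0.167
  β = (5 - (-2.8)·-0.167) / (5.8) = 0.781
Iteration 2:
  α = (-1 - (3)·0.781) / (6) = -0.557
  β = (5 - (-2.8)·-0.557) / (5.8) = 0.593
Iteration 3:
  α = (-1 - (3)·0.593) / (6) = -0.463
  β = (5 - (-2.8)·-0.463) / (5.8) = 0.639
Iteration 4:
  α = (-1 - (3)·0.639) / (6) = -0.486
  β = (5 - (-2.8)·-0.486) / (5.8) = 0.627
Change: (-0.023, -0.012) → max |·| = 0.023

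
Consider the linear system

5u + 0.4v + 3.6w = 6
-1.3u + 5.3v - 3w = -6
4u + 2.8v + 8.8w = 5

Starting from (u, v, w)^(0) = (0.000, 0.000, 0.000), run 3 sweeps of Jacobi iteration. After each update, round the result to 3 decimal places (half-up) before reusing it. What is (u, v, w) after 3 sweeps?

Iteration 1:
  u = (6 - (0.4)·0.000 - (3.6)·0.000) / (5) = 1.200
  v = (-6 - (-1.3)·0.000 - (-3)·0.000) / (5.3) = -1.132
  w = (5 - (4)·0.000 - (2.8)·0.000) / (8.8) = 0.568
Iteration 2:
  u = (6 - (0.4)·-1.132 - (3.6)·0.568) / (5) = 0.882
  v = (-6 - (-1.3)·1.200 - (-3)·0.568) / (5.3) = -0.516
  w = (5 - (4)·1.200 - (2.8)·-1.132) / (8.8) = 0.383
Iteration 3:
  u = (6 - (0.4)·-0.516 - (3.6)·0.383) / (5) = 0.966
  v = (-6 - (-1.3)·0.882 - (-3)·0.383) / (5.3) = -0.699
  w = (5 - (4)·0.882 - (2.8)·-0.516) / (8.8) = 0.331

(0.966, -0.699, 0.331)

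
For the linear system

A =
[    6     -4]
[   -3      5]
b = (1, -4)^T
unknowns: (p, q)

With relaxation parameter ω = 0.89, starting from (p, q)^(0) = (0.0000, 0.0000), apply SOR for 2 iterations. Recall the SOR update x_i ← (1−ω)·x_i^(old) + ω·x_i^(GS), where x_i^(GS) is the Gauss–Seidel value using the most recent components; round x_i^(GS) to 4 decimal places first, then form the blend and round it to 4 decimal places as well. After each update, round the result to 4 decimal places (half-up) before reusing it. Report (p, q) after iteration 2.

Iteration 1:
  p: GS value = (1 - (-4)·0.0000) / (6) = 0.1667;  p ← (1−ω)·0.0000 + ω·0.1667 = 0.1484
  q: GS value = (-4 - (-3)·0.1484) / (5) = -0.7110;  q ← (1−ω)·0.0000 + ω·-0.7110 = -0.6328
Iteration 2:
  p: GS value = (1 - (-4)·-0.6328) / (6) = -0.2552;  p ← (1−ω)·0.1484 + ω·-0.2552 = -0.2108
  q: GS value = (-4 - (-3)·-0.2108) / (5) = -0.9265;  q ← (1−ω)·-0.6328 + ω·-0.9265 = -0.8942

(-0.2108, -0.8942)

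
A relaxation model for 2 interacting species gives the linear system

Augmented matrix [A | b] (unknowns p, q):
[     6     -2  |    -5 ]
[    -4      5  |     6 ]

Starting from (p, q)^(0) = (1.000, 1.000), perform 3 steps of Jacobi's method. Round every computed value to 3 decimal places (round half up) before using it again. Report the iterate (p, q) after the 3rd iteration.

(-0.567, 1.066)

Iteration 1:
  p = (-5 - (-2)·1.000) / (6) = -0.500
  q = (6 - (-4)·1.000) / (5) = 2.000
Iteration 2:
  p = (-5 - (-2)·2.000) / (6) = -0.167
  q = (6 - (-4)·-0.500) / (5) = 0.800
Iteration 3:
  p = (-5 - (-2)·0.800) / (6) = -0.567
  q = (6 - (-4)·-0.167) / (5) = 1.066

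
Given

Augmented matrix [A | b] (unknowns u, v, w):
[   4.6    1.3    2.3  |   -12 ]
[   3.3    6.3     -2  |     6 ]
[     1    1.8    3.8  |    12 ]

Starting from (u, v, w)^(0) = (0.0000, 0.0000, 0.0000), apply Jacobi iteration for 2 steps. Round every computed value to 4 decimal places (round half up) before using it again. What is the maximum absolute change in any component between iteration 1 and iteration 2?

2.3690

Iteration 1:
  u = (-12 - (1.3)·0.0000 - (2.3)·0.0000) / (4.6) = -2.6087
  v = (6 - (3.3)·0.0000 - (-2)·0.0000) / (6.3) = 0.9524
  w = (12 - (1)·0.0000 - (1.8)·0.0000) / (3.8) = 3.1579
Iteration 2:
  u = (-12 - (1.3)·0.9524 - (2.3)·3.1579) / (4.6) = -4.4568
  v = (6 - (3.3)·-2.6087 - (-2)·3.1579) / (6.3) = 3.3214
  w = (12 - (1)·-2.6087 - (1.8)·0.9524) / (3.8) = 3.3933
Change: (-1.8481, 2.3690, 0.2354) → max |·| = 2.3690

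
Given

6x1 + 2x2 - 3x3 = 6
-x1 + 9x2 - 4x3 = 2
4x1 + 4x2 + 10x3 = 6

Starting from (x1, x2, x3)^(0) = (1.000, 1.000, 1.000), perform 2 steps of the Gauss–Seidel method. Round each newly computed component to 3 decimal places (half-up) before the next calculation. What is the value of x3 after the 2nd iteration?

Iteration 1:
  x1 = (6 - (2)·1.000 - (-3)·1.000) / (6) = 1.167
  x2 = (2 - (-1)·1.167 - (-4)·1.000) / (9) = 0.796
  x3 = (6 - (4)·1.167 - (4)·0.796) / (10) = -0.185
Iteration 2:
  x1 = (6 - (2)·0.796 - (-3)·-0.185) / (6) = 0.642
  x2 = (2 - (-1)·0.642 - (-4)·-0.185) / (9) = 0.211
  x3 = (6 - (4)·0.642 - (4)·0.211) / (10) = 0.259

0.259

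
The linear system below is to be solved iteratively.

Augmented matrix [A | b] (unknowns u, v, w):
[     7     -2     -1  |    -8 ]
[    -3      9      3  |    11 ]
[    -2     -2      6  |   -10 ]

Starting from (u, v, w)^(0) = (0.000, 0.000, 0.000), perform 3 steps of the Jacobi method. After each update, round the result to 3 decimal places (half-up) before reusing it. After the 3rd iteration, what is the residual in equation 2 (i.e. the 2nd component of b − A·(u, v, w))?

-0.124

Iteration 1:
  u = (-8 - (-2)·0.000 - (-1)·0.000) / (7) = -1.143
  v = (11 - (-3)·0.000 - (3)·0.000) / (9) = 1.222
  w = (-10 - (-2)·0.000 - (-2)·0.000) / (6) = -1.667
Iteration 2:
  u = (-8 - (-2)·1.222 - (-1)·-1.667) / (7) = -1.032
  v = (11 - (-3)·-1.143 - (3)·-1.667) / (9) = 1.397
  w = (-10 - (-2)·-1.143 - (-2)·1.222) / (6) = -1.640
Iteration 3:
  u = (-8 - (-2)·1.397 - (-1)·-1.640) / (7) = -0.978
  v = (11 - (-3)·-1.032 - (3)·-1.640) / (9) = 1.425
  w = (-10 - (-2)·-1.032 - (-2)·1.397) / (6) = -1.545
Residual b − A·x = (0.151, -0.124, 0.164)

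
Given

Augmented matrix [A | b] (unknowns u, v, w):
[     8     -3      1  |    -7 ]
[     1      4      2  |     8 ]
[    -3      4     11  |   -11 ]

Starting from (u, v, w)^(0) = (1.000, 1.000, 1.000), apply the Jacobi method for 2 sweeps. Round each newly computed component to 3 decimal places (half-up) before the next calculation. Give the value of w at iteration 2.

Iteration 1:
  u = (-7 - (-3)·1.000 - (1)·1.000) / (8) = -0.625
  v = (8 - (1)·1.000 - (2)·1.000) / (4) = 1.250
  w = (-11 - (-3)·1.000 - (4)·1.000) / (11) = -1.091
Iteration 2:
  u = (-7 - (-3)·1.250 - (1)·-1.091) / (8) = -0.270
  v = (8 - (1)·-0.625 - (2)·-1.091) / (4) = 2.702
  w = (-11 - (-3)·-0.625 - (4)·1.250) / (11) = -1.625

-1.625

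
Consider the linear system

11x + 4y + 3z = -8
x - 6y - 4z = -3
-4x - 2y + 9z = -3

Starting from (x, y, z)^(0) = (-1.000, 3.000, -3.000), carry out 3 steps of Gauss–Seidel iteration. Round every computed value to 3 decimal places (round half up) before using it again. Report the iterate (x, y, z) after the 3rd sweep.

Iteration 1:
  x = (-8 - (4)·3.000 - (3)·-3.000) / (11) = -1.000
  y = (-3 - (1)·-1.000 - (-4)·-3.000) / (-6) = 2.333
  z = (-3 - (-4)·-1.000 - (-2)·2.333) / (9) = -0.259
Iteration 2:
  x = (-8 - (4)·2.333 - (3)·-0.259) / (11) = -1.505
  y = (-3 - (1)·-1.505 - (-4)·-0.259) / (-6) = 0.422
  z = (-3 - (-4)·-1.505 - (-2)·0.422) / (9) = -0.908
Iteration 3:
  x = (-8 - (4)·0.422 - (3)·-0.908) / (11) = -0.633
  y = (-3 - (1)·-0.633 - (-4)·-0.908) / (-6) = 1.000
  z = (-3 - (-4)·-0.633 - (-2)·1.000) / (9) = -0.392

(-0.633, 1.000, -0.392)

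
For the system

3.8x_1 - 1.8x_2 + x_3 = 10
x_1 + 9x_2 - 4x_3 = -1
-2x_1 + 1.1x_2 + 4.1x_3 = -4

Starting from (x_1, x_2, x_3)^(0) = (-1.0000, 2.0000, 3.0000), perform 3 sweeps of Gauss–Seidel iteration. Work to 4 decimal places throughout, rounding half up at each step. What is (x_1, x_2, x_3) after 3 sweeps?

(2.2902, -0.0970, 0.1676)

Iteration 1:
  x_1 = (10 - (-1.8)·2.0000 - (1)·3.0000) / (3.8) = 2.7895
  x_2 = (-1 - (1)·2.7895 - (-4)·3.0000) / (9) = 0.9123
  x_3 = (-4 - (-2)·2.7895 - (1.1)·0.9123) / (4.1) = 0.1404
Iteration 2:
  x_1 = (10 - (-1.8)·0.9123 - (1)·0.1404) / (3.8) = 3.0268
  x_2 = (-1 - (1)·3.0268 - (-4)·0.1404) / (9) = -0.3850
  x_3 = (-4 - (-2)·3.0268 - (1.1)·-0.3850) / (4.1) = 0.6042
Iteration 3:
  x_1 = (10 - (-1.8)·-0.3850 - (1)·0.6042) / (3.8) = 2.2902
  x_2 = (-1 - (1)·2.2902 - (-4)·0.6042) / (9) = -0.0970
  x_3 = (-4 - (-2)·2.2902 - (1.1)·-0.0970) / (4.1) = 0.1676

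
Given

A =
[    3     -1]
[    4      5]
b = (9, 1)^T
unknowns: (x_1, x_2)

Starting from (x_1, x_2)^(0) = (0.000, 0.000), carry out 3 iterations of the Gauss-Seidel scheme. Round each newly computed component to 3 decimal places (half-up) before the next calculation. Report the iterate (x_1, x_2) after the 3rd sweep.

Iteration 1:
  x_1 = (9 - (-1)·0.000) / (3) = 3.000
  x_2 = (1 - (4)·3.000) / (5) = -2.200
Iteration 2:
  x_1 = (9 - (-1)·-2.200) / (3) = 2.267
  x_2 = (1 - (4)·2.267) / (5) = -1.614
Iteration 3:
  x_1 = (9 - (-1)·-1.614) / (3) = 2.462
  x_2 = (1 - (4)·2.462) / (5) = -1.770

(2.462, -1.770)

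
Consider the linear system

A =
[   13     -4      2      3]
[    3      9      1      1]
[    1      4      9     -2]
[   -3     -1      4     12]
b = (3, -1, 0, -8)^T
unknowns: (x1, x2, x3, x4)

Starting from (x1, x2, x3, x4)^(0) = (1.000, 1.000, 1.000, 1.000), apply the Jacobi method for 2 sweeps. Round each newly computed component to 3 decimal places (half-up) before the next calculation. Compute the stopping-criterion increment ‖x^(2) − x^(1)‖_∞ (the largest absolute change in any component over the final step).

0.616

Iteration 1:
  x1 = (3 - (-4)·1.000 - (2)·1.000 - (3)·1.000) / (13) = 0.154
  x2 = (-1 - (3)·1.000 - (1)·1.000 - (1)·1.000) / (9) = -0.667
  x3 = (0 - (1)·1.000 - (4)·1.000 - (-2)·1.000) / (9) = -0.333
  x4 = (-8 - (-3)·1.000 - (-1)·1.000 - (4)·1.000) / (12) = -0.667
Iteration 2:
  x1 = (3 - (-4)·-0.667 - (2)·-0.333 - (3)·-0.667) / (13) = 0.231
  x2 = (-1 - (3)·0.154 - (1)·-0.333 - (1)·-0.667) / (9) = -0.051
  x3 = (0 - (1)·0.154 - (4)·-0.667 - (-2)·-0.667) / (9) = 0.131
  x4 = (-8 - (-3)·0.154 - (-1)·-0.667 - (4)·-0.333) / (12) = -0.573
Change: (0.077, 0.616, 0.464, 0.094) → max |·| = 0.616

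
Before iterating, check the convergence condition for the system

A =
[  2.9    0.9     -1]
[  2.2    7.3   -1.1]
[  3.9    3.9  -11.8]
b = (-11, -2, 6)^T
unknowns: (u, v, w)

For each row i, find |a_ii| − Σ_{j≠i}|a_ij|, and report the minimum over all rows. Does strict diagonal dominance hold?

row 1: |2.9| − (0.9+1) = 1
row 2: |7.3| − (2.2+1.1) = 4
row 3: |-11.8| − (3.9+3.9) = 4
minimum over rows = 1 → strictly diagonally dominant (convergence guaranteed)

1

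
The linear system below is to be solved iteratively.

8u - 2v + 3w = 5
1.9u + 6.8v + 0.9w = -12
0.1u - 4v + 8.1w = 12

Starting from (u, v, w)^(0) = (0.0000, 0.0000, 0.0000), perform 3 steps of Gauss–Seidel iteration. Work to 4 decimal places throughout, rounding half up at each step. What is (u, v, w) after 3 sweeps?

(-0.0486, -1.8285, 0.5791)

Iteration 1:
  u = (5 - (-2)·0.0000 - (3)·0.0000) / (8) = 0.6250
  v = (-12 - (1.9)·0.6250 - (0.9)·0.0000) / (6.8) = -1.9393
  w = (12 - (0.1)·0.6250 - (-4)·-1.9393) / (8.1) = 0.5161
Iteration 2:
  u = (5 - (-2)·-1.9393 - (3)·0.5161) / (8) = -0.0534
  v = (-12 - (1.9)·-0.0534 - (0.9)·0.5161) / (6.8) = -1.8181
  w = (12 - (0.1)·-0.0534 - (-4)·-1.8181) / (8.1) = 0.5843
Iteration 3:
  u = (5 - (-2)·-1.8181 - (3)·0.5843) / (8) = -0.0486
  v = (-12 - (1.9)·-0.0486 - (0.9)·0.5843) / (6.8) = -1.8285
  w = (12 - (0.1)·-0.0486 - (-4)·-1.8285) / (8.1) = 0.5791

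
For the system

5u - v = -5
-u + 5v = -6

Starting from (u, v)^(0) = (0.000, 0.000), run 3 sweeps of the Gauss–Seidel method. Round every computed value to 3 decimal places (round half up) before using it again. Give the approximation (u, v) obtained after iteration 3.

Iteration 1:
  u = (-5 - (-1)·0.000) / (5) = -1.000
  v = (-6 - (-1)·-1.000) / (5) = -1.400
Iteration 2:
  u = (-5 - (-1)·-1.400) / (5) = -1.280
  v = (-6 - (-1)·-1.280) / (5) = -1.456
Iteration 3:
  u = (-5 - (-1)·-1.456) / (5) = -1.291
  v = (-6 - (-1)·-1.291) / (5) = -1.458

(-1.291, -1.458)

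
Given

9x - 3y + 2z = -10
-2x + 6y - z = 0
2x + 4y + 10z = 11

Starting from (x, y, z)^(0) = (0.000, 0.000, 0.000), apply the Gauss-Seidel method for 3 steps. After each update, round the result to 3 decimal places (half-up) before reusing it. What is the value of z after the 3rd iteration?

1.512

Iteration 1:
  x = (-10 - (-3)·0.000 - (2)·0.000) / (9) = -1.111
  y = (0 - (-2)·-1.111 - (-1)·0.000) / (6) = -0.370
  z = (11 - (2)·-1.111 - (4)·-0.370) / (10) = 1.470
Iteration 2:
  x = (-10 - (-3)·-0.370 - (2)·1.470) / (9) = -1.561
  y = (0 - (-2)·-1.561 - (-1)·1.470) / (6) = -0.275
  z = (11 - (2)·-1.561 - (4)·-0.275) / (10) = 1.522
Iteration 3:
  x = (-10 - (-3)·-0.275 - (2)·1.522) / (9) = -1.541
  y = (0 - (-2)·-1.541 - (-1)·1.522) / (6) = -0.260
  z = (11 - (2)·-1.541 - (4)·-0.260) / (10) = 1.512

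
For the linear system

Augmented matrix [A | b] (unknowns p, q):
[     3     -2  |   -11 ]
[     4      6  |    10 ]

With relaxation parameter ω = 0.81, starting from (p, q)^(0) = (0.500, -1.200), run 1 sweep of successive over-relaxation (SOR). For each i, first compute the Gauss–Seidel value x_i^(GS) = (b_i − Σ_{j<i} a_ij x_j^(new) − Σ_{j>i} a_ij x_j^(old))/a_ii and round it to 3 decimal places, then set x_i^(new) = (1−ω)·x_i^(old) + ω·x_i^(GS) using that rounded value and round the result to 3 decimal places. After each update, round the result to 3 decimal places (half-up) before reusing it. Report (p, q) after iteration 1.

(-3.523, 3.024)

Iteration 1:
  p: GS value = (-11 - (-2)·-1.200) / (3) = -4.467;  p ← (1−ω)·0.500 + ω·-4.467 = -3.523
  q: GS value = (10 - (4)·-3.523) / (6) = 4.015;  q ← (1−ω)·-1.200 + ω·4.015 = 3.024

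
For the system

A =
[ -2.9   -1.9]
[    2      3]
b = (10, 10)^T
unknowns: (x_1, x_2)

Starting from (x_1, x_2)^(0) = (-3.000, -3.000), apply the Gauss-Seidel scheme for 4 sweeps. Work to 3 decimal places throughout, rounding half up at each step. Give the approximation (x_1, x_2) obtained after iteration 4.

(-9.290, 9.527)

Iteration 1:
  x_1 = (10 - (-1.9)·-3.000) / (-2.9) = -1.483
  x_2 = (10 - (2)·-1.483) / (3) = 4.322
Iteration 2:
  x_1 = (10 - (-1.9)·4.322) / (-2.9) = -6.280
  x_2 = (10 - (2)·-6.280) / (3) = 7.520
Iteration 3:
  x_1 = (10 - (-1.9)·7.520) / (-2.9) = -8.375
  x_2 = (10 - (2)·-8.375) / (3) = 8.917
Iteration 4:
  x_1 = (10 - (-1.9)·8.917) / (-2.9) = -9.290
  x_2 = (10 - (2)·-9.290) / (3) = 9.527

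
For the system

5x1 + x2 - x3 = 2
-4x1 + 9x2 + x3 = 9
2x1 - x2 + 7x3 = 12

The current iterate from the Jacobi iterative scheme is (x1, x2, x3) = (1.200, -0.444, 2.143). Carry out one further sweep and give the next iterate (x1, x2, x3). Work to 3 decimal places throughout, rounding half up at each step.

One sweep:
  x1 = (2 - (1)·-0.444 - (-1)·2.143) / (5) = 0.917
  x2 = (9 - (-4)·1.200 - (1)·2.143) / (9) = 1.295
  x3 = (12 - (2)·1.200 - (-1)·-0.444) / (7) = 1.308

(0.917, 1.295, 1.308)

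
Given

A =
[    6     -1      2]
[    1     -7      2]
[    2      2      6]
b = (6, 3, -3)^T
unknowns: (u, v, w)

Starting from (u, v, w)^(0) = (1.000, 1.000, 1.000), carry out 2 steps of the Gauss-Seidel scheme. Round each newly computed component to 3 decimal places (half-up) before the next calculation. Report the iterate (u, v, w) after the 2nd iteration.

Iteration 1:
  u = (6 - (-1)·1.000 - (2)·1.000) / (6) = 0.833
  v = (3 - (1)·0.833 - (2)·1.000) / (-7) = -0.024
  w = (-3 - (2)·0.833 - (2)·-0.024) / (6) = -0.770
Iteration 2:
  u = (6 - (-1)·-0.024 - (2)·-0.770) / (6) = 1.253
  v = (3 - (1)·1.253 - (2)·-0.770) / (-7) = -0.470
  w = (-3 - (2)·1.253 - (2)·-0.470) / (6) = -0.761

(1.253, -0.470, -0.761)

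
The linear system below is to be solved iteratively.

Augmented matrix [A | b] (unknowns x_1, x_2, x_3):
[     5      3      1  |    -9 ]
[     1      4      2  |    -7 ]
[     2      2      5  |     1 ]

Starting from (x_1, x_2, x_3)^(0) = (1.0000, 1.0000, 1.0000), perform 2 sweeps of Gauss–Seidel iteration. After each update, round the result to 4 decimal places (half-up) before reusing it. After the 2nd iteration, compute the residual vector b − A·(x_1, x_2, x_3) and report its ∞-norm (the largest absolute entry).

Iteration 1:
  x_1 = (-9 - (3)·1.0000 - (1)·1.0000) / (5) = -2.6000
  x_2 = (-7 - (1)·-2.6000 - (2)·1.0000) / (4) = -1.6000
  x_3 = (1 - (2)·-2.6000 - (2)·-1.6000) / (5) = 1.8800
Iteration 2:
  x_1 = (-9 - (3)·-1.6000 - (1)·1.8800) / (5) = -1.2160
  x_2 = (-7 - (1)·-1.2160 - (2)·1.8800) / (4) = -2.3860
  x_3 = (1 - (2)·-1.2160 - (2)·-2.3860) / (5) = 1.6408
Residual b − A·x = (2.5972, 0.4784, 0.0000); ∞-norm = 2.5972

2.5972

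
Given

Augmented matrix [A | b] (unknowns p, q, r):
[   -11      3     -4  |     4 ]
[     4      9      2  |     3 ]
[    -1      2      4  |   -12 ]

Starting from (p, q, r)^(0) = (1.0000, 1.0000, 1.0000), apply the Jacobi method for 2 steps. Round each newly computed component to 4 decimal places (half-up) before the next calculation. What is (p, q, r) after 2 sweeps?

Iteration 1:
  p = (4 - (3)·1.0000 - (-4)·1.0000) / (-11) = -0.4545
  q = (3 - (4)·1.0000 - (2)·1.0000) / (9) = -0.3333
  r = (-12 - (-1)·1.0000 - (2)·1.0000) / (4) = -3.2500
Iteration 2:
  p = (4 - (3)·-0.3333 - (-4)·-3.2500) / (-11) = 0.7273
  q = (3 - (4)·-0.4545 - (2)·-3.2500) / (9) = 1.2576
  r = (-12 - (-1)·-0.4545 - (2)·-0.3333) / (4) = -2.9470

(0.7273, 1.2576, -2.9470)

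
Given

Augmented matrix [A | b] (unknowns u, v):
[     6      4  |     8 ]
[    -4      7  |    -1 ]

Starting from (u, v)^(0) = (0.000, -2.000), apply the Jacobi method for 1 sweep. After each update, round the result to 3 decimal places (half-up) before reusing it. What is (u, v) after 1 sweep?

Iteration 1:
  u = (8 - (4)·-2.000) / (6) = 2.667
  v = (-1 - (-4)·0.000) / (7) = -0.143

(2.667, -0.143)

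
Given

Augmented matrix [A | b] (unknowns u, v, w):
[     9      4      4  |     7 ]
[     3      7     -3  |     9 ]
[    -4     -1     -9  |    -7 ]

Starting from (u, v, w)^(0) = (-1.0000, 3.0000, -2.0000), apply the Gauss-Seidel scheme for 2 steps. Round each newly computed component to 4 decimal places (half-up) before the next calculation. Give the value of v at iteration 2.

1.3769

Iteration 1:
  u = (7 - (4)·3.0000 - (4)·-2.0000) / (9) = 0.3333
  v = (9 - (3)·0.3333 - (-3)·-2.0000) / (7) = 0.2857
  w = (-7 - (-4)·0.3333 - (-1)·0.2857) / (-9) = 0.5979
Iteration 2:
  u = (7 - (4)·0.2857 - (4)·0.5979) / (9) = 0.3851
  v = (9 - (3)·0.3851 - (-3)·0.5979) / (7) = 1.3769
  w = (-7 - (-4)·0.3851 - (-1)·1.3769) / (-9) = 0.4536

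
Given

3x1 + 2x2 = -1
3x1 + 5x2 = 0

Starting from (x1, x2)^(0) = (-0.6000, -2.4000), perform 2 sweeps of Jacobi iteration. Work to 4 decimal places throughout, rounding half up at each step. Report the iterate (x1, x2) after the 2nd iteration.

Iteration 1:
  x1 = (-1 - (2)·-2.4000) / (3) = 1.2667
  x2 = (0 - (3)·-0.6000) / (5) = 0.3600
Iteration 2:
  x1 = (-1 - (2)·0.3600) / (3) = -0.5733
  x2 = (0 - (3)·1.2667) / (5) = -0.7600

(-0.5733, -0.7600)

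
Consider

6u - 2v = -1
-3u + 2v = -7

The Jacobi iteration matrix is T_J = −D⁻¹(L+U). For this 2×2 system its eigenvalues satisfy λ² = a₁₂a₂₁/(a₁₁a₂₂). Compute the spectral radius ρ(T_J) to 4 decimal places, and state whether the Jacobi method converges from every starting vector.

a₁₂a₂₁/(a₁₁a₂₂) = (-2)·(-3) / ((6)·(2)) = 0.500000
ρ = √|0.500000| = √0.500000 = 0.7071
ρ < 1, so Jacobi converges

0.7071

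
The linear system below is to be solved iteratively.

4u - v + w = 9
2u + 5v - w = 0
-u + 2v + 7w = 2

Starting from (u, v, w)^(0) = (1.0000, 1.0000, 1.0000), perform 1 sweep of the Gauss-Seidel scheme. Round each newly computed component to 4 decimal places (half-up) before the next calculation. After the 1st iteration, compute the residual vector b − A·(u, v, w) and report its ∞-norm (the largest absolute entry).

1.5071

Iteration 1:
  u = (9 - (-1)·1.0000 - (1)·1.0000) / (4) = 2.2500
  v = (0 - (2)·2.2500 - (-1)·1.0000) / (5) = -0.7000
  w = (2 - (-1)·2.2500 - (2)·-0.7000) / (7) = 0.8071
Residual b − A·x = (-1.5071, -0.1929, 0.0003); ∞-norm = 1.5071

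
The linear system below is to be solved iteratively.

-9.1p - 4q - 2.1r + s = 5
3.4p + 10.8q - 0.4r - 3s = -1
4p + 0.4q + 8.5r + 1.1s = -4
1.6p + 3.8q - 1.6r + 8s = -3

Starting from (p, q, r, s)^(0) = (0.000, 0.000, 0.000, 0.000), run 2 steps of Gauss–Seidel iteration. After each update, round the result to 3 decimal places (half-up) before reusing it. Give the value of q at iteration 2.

-0.016

Iteration 1:
  p = (5 - (-4)·0.000 - (-2.1)·0.000 - (1)·0.000) / (-9.1) = -0.549
  q = (-1 - (3.4)·-0.549 - (-0.4)·0.000 - (-3)·0.000) / (10.8) = 0.080
  r = (-4 - (4)·-0.549 - (0.4)·0.080 - (1.1)·0.000) / (8.5) = -0.216
  s = (-3 - (1.6)·-0.549 - (3.8)·0.080 - (-1.6)·-0.216) / (8) = -0.346
Iteration 2:
  p = (5 - (-4)·0.080 - (-2.1)·-0.216 - (1)·-0.346) / (-9.1) = -0.573
  q = (-1 - (3.4)·-0.573 - (-0.4)·-0.216 - (-3)·-0.346) / (10.8) = -0.016
  r = (-4 - (4)·-0.573 - (0.4)·-0.016 - (1.1)·-0.346) / (8.5) = -0.155
  s = (-3 - (1.6)·-0.573 - (3.8)·-0.016 - (-1.6)·-0.155) / (8) = -0.284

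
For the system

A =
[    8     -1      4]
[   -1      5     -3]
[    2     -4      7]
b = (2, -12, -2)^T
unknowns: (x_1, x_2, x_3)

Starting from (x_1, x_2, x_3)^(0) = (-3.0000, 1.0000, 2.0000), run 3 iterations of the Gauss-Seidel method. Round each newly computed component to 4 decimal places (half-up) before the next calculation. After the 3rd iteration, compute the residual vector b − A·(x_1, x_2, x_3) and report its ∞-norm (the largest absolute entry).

1.4183

Iteration 1:
  x_1 = (2 - (-1)·1.0000 - (4)·2.0000) / (8) = -0.6250
  x_2 = (-12 - (-1)·-0.6250 - (-3)·2.0000) / (5) = -1.3250
  x_3 = (-2 - (2)·-0.6250 - (-4)·-1.3250) / (7) = -0.8643
Iteration 2:
  x_1 = (2 - (-1)·-1.3250 - (4)·-0.8643) / (8) = 0.5165
  x_2 = (-12 - (-1)·0.5165 - (-3)·-0.8643) / (5) = -2.8153
  x_3 = (-2 - (2)·0.5165 - (-4)·-2.8153) / (7) = -2.0420
Iteration 3:
  x_1 = (2 - (-1)·-2.8153 - (4)·-2.0420) / (8) = 0.9191
  x_2 = (-12 - (-1)·0.9191 - (-3)·-2.0420) / (5) = -3.4414
  x_3 = (-2 - (2)·0.9191 - (-4)·-3.4414) / (7) = -2.5148
Residual b − A·x = (1.2650, -1.4183, -0.0002); ∞-norm = 1.4183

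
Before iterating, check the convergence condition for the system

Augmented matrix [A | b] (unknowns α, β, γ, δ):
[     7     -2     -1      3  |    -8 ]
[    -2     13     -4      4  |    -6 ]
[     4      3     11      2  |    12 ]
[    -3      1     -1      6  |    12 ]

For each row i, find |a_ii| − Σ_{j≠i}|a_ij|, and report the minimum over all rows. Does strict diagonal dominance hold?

row 1: |7| − (2+1+3) = 1
row 2: |13| − (2+4+4) = 3
row 3: |11| − (4+3+2) = 2
row 4: |6| − (3+1+1) = 1
minimum over rows = 1 → strictly diagonally dominant (convergence guaranteed)

1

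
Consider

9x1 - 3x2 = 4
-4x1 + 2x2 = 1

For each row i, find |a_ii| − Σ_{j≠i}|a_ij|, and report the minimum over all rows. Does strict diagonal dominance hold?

row 1: |9| − (3) = 6
row 2: |2| − (4) = -2
minimum over rows = -2 → not strictly diagonally dominant

-2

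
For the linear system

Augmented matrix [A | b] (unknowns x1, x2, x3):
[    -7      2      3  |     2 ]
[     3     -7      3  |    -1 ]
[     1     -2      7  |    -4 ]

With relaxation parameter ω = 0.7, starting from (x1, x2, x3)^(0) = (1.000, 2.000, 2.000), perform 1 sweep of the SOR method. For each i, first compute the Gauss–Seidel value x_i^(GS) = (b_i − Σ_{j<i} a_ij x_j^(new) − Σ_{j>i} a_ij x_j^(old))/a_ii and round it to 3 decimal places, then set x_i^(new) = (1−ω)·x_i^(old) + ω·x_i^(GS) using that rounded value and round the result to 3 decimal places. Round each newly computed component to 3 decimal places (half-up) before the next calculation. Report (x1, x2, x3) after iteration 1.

Iteration 1:
  x1: GS value = (2 - (2)·2.000 - (3)·2.000) / (-7) = 1.143;  x1 ← (1−ω)·1.000 + ω·1.143 = 1.100
  x2: GS value = (-1 - (3)·1.100 - (3)·2.000) / (-7) = 1.471;  x2 ← (1−ω)·2.000 + ω·1.471 = 1.630
  x3: GS value = (-4 - (1)·1.100 - (-2)·1.630) / (7) = -0.263;  x3 ← (1−ω)·2.000 + ω·-0.263 = 0.416

(1.100, 1.630, 0.416)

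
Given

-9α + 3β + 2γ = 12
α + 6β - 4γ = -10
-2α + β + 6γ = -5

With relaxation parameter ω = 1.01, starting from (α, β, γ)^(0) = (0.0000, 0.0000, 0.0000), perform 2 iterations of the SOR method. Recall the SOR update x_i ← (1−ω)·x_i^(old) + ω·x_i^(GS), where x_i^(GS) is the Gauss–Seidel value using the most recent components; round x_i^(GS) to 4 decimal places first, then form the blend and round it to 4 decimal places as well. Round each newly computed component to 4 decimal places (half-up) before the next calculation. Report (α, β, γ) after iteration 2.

(-2.0593, -2.0290, -1.1829)

Iteration 1:
  α: GS value = (12 - (3)·0.0000 - (2)·0.0000) / (-9) = -1.3333;  α ← (1−ω)·0.0000 + ω·-1.3333 = -1.3466
  β: GS value = (-10 - (1)·-1.3466 - (-4)·0.0000) / (6) = -1.4422;  β ← (1−ω)·0.0000 + ω·-1.4422 = -1.4566
  γ: GS value = (-5 - (-2)·-1.3466 - (1)·-1.4566) / (6) = -1.0394;  γ ← (1−ω)·0.0000 + ω·-1.0394 = -1.0498
Iteration 2:
  α: GS value = (12 - (3)·-1.4566 - (2)·-1.0498) / (-9) = -2.0522;  α ← (1−ω)·-1.3466 + ω·-2.0522 = -2.0593
  β: GS value = (-10 - (1)·-2.0593 - (-4)·-1.0498) / (6) = -2.0233;  β ← (1−ω)·-1.4566 + ω·-2.0233 = -2.0290
  γ: GS value = (-5 - (-2)·-2.0593 - (1)·-2.0290) / (6) = -1.1816;  γ ← (1−ω)·-1.0498 + ω·-1.1816 = -1.1829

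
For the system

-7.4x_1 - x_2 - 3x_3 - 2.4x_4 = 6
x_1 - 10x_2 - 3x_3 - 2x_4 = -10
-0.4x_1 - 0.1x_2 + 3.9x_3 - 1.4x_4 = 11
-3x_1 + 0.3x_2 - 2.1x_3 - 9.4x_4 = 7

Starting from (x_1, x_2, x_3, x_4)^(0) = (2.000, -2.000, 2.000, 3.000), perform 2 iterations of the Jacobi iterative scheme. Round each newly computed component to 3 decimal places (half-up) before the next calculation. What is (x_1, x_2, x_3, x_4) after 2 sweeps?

Iteration 1:
  x_1 = (6 - (-1)·-2.000 - (-3)·2.000 - (-2.4)·3.000) / (-7.4) = -2.324
  x_2 = (-10 - (1)·2.000 - (-3)·2.000 - (-2)·3.000) / (-10) = 0.000
  x_3 = (11 - (-0.4)·2.000 - (-0.1)·-2.000 - (-1.4)·3.000) / (3.9) = 4.051
  x_4 = (7 - (-3)·2.000 - (0.3)·-2.000 - (-2.1)·2.000) / (-9.4) = -1.894
Iteration 2:
  x_1 = (6 - (-1)·0.000 - (-3)·4.051 - (-2.4)·-1.894) / (-7.4) = -1.839
  x_2 = (-10 - (1)·-2.324 - (-3)·4.051 - (-2)·-1.894) / (-10) = -0.069
  x_3 = (11 - (-0.4)·-2.324 - (-0.1)·0.000 - (-1.4)·-1.894) / (3.9) = 1.902
  x_4 = (7 - (-3)·-2.324 - (0.3)·0.000 - (-2.1)·4.051) / (-9.4) = -0.908

(-1.839, -0.069, 1.902, -0.908)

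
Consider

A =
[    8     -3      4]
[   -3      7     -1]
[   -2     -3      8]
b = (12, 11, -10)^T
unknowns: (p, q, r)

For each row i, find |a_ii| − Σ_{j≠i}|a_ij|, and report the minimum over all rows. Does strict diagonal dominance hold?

row 1: |8| − (3+4) = 1
row 2: |7| − (3+1) = 3
row 3: |8| − (2+3) = 3
minimum over rows = 1 → strictly diagonally dominant (convergence guaranteed)

1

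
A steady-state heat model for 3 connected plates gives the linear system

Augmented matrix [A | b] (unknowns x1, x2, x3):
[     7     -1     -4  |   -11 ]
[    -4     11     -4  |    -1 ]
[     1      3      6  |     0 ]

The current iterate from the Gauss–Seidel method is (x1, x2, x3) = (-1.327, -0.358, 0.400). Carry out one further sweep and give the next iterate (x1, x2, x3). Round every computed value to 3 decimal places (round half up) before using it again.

One sweep:
  x1 = (-11 - (-1)·-0.358 - (-4)·0.400) / (7) = -1.394
  x2 = (-1 - (-4)·-1.394 - (-4)·0.400) / (11) = -0.452
  x3 = (0 - (1)·-1.394 - (3)·-0.452) / (6) = 0.458

(-1.394, -0.452, 0.458)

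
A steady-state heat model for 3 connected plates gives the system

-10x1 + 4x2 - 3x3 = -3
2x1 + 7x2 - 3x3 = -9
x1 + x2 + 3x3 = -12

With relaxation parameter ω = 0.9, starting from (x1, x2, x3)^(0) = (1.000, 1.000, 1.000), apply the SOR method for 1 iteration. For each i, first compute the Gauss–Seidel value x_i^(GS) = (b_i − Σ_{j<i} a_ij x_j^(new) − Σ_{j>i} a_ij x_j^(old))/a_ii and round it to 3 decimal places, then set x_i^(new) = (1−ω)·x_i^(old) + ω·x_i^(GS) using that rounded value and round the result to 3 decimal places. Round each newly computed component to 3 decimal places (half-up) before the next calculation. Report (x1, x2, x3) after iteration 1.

Iteration 1:
  x1: GS value = (-3 - (4)·1.000 - (-3)·1.000) / (-10) = 0.400;  x1 ← (1−ω)·1.000 + ω·0.400 = 0.460
  x2: GS value = (-9 - (2)·0.460 - (-3)·1.000) / (7) = -0.989;  x2 ← (1−ω)·1.000 + ω·-0.989 = -0.790
  x3: GS value = (-12 - (1)·0.460 - (1)·-0.790) / (3) = -3.890;  x3 ← (1−ω)·1.000 + ω·-3.890 = -3.401

(0.460, -0.790, -3.401)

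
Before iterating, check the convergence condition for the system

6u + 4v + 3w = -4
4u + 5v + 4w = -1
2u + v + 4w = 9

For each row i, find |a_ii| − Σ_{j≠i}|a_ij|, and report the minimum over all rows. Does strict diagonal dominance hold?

-3

row 1: |6| − (4+3) = -1
row 2: |5| − (4+4) = -3
row 3: |4| − (2+1) = 1
minimum over rows = -3 → not strictly diagonally dominant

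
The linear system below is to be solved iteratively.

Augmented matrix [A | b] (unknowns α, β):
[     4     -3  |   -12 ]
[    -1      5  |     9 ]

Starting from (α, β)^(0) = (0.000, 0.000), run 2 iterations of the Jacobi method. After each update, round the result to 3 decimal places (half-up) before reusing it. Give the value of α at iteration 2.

-1.650

Iteration 1:
  α = (-12 - (-3)·0.000) / (4) = -3.000
  β = (9 - (-1)·0.000) / (5) = 1.800
Iteration 2:
  α = (-12 - (-3)·1.800) / (4) = -1.650
  β = (9 - (-1)·-3.000) / (5) = 1.200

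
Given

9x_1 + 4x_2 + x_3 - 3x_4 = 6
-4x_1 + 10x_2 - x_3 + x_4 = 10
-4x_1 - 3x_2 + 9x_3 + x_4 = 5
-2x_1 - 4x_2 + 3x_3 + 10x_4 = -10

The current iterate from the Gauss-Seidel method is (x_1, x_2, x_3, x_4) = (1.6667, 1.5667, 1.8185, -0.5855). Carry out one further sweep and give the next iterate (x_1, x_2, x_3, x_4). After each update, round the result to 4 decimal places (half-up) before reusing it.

One sweep:
  x_1 = (6 - (4)·1.5667 - (1)·1.8185 - (-3)·-0.5855) / (9) = -0.4269
  x_2 = (10 - (-4)·-0.4269 - (-1)·1.8185 - (1)·-0.5855) / (10) = 1.0696
  x_3 = (5 - (-4)·-0.4269 - (-3)·1.0696 - (1)·-0.5855) / (9) = 0.7874
  x_4 = (-10 - (-2)·-0.4269 - (-4)·1.0696 - (3)·0.7874) / (10) = -0.8938

(-0.4269, 1.0696, 0.7874, -0.8938)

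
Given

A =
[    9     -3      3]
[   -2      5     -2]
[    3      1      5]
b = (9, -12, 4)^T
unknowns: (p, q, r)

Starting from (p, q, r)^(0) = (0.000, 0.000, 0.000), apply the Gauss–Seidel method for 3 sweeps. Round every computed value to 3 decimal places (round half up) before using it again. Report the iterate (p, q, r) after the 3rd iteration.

Iteration 1:
  p = (9 - (-3)·0.000 - (3)·0.000) / (9) = 1.000
  q = (-12 - (-2)·1.000 - (-2)·0.000) / (5) = -2.000
  r = (4 - (3)·1.000 - (1)·-2.000) / (5) = 0.600
Iteration 2:
  p = (9 - (-3)·-2.000 - (3)·0.600) / (9) = 0.133
  q = (-12 - (-2)·0.133 - (-2)·0.600) / (5) = -2.107
  r = (4 - (3)·0.133 - (1)·-2.107) / (5) = 1.142
Iteration 3:
  p = (9 - (-3)·-2.107 - (3)·1.142) / (9) = -0.083
  q = (-12 - (-2)·-0.083 - (-2)·1.142) / (5) = -1.976
  r = (4 - (3)·-0.083 - (1)·-1.976) / (5) = 1.245

(-0.083, -1.976, 1.245)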